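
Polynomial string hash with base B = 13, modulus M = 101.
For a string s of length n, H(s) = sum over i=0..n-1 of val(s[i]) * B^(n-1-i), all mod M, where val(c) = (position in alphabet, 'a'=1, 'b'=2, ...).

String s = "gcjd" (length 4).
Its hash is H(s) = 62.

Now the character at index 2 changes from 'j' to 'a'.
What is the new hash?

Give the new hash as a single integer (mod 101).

Answer: 46

Derivation:
val('j') = 10, val('a') = 1
Position k = 2, exponent = n-1-k = 1
B^1 mod M = 13^1 mod 101 = 13
Delta = (1 - 10) * 13 mod 101 = 85
New hash = (62 + 85) mod 101 = 46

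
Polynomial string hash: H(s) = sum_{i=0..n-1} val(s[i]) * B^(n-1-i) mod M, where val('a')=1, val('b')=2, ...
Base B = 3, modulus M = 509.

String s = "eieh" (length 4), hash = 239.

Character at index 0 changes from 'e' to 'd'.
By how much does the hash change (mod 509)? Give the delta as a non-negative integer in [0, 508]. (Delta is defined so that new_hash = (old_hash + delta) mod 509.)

Delta formula: (val(new) - val(old)) * B^(n-1-k) mod M
  val('d') - val('e') = 4 - 5 = -1
  B^(n-1-k) = 3^3 mod 509 = 27
  Delta = -1 * 27 mod 509 = 482

Answer: 482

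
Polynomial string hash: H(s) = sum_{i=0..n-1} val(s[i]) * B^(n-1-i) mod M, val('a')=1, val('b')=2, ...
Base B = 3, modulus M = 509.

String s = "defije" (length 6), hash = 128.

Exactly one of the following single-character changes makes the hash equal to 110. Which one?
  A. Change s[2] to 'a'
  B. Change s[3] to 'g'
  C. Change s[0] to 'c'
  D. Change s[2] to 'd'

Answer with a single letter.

Option A: s[2]='f'->'a', delta=(1-6)*3^3 mod 509 = 374, hash=128+374 mod 509 = 502
Option B: s[3]='i'->'g', delta=(7-9)*3^2 mod 509 = 491, hash=128+491 mod 509 = 110 <-- target
Option C: s[0]='d'->'c', delta=(3-4)*3^5 mod 509 = 266, hash=128+266 mod 509 = 394
Option D: s[2]='f'->'d', delta=(4-6)*3^3 mod 509 = 455, hash=128+455 mod 509 = 74

Answer: B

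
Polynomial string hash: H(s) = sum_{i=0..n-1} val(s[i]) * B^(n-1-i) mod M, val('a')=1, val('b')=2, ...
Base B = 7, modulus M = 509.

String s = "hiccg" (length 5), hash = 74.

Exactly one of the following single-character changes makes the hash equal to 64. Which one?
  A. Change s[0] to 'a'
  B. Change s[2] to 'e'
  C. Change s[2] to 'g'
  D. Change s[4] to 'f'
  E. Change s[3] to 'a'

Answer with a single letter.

Option A: s[0]='h'->'a', delta=(1-8)*7^4 mod 509 = 499, hash=74+499 mod 509 = 64 <-- target
Option B: s[2]='c'->'e', delta=(5-3)*7^2 mod 509 = 98, hash=74+98 mod 509 = 172
Option C: s[2]='c'->'g', delta=(7-3)*7^2 mod 509 = 196, hash=74+196 mod 509 = 270
Option D: s[4]='g'->'f', delta=(6-7)*7^0 mod 509 = 508, hash=74+508 mod 509 = 73
Option E: s[3]='c'->'a', delta=(1-3)*7^1 mod 509 = 495, hash=74+495 mod 509 = 60

Answer: A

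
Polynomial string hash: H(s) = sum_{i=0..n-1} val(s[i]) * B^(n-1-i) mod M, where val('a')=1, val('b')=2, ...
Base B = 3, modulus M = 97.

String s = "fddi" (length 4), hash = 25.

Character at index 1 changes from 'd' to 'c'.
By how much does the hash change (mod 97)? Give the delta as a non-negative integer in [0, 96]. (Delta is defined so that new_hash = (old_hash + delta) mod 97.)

Answer: 88

Derivation:
Delta formula: (val(new) - val(old)) * B^(n-1-k) mod M
  val('c') - val('d') = 3 - 4 = -1
  B^(n-1-k) = 3^2 mod 97 = 9
  Delta = -1 * 9 mod 97 = 88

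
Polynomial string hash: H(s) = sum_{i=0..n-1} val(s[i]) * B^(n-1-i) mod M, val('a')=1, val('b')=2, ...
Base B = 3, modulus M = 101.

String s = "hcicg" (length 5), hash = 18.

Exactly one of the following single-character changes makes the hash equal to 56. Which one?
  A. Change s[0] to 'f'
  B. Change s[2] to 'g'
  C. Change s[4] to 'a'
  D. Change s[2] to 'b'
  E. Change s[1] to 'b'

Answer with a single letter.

Answer: D

Derivation:
Option A: s[0]='h'->'f', delta=(6-8)*3^4 mod 101 = 40, hash=18+40 mod 101 = 58
Option B: s[2]='i'->'g', delta=(7-9)*3^2 mod 101 = 83, hash=18+83 mod 101 = 0
Option C: s[4]='g'->'a', delta=(1-7)*3^0 mod 101 = 95, hash=18+95 mod 101 = 12
Option D: s[2]='i'->'b', delta=(2-9)*3^2 mod 101 = 38, hash=18+38 mod 101 = 56 <-- target
Option E: s[1]='c'->'b', delta=(2-3)*3^3 mod 101 = 74, hash=18+74 mod 101 = 92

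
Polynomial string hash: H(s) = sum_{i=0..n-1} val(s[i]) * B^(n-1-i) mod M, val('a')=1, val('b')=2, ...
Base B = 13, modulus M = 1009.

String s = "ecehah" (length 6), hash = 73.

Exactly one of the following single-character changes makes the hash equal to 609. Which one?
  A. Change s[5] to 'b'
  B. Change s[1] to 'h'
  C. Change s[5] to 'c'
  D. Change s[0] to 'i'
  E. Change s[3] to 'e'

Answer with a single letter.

Answer: B

Derivation:
Option A: s[5]='h'->'b', delta=(2-8)*13^0 mod 1009 = 1003, hash=73+1003 mod 1009 = 67
Option B: s[1]='c'->'h', delta=(8-3)*13^4 mod 1009 = 536, hash=73+536 mod 1009 = 609 <-- target
Option C: s[5]='h'->'c', delta=(3-8)*13^0 mod 1009 = 1004, hash=73+1004 mod 1009 = 68
Option D: s[0]='e'->'i', delta=(9-5)*13^5 mod 1009 = 933, hash=73+933 mod 1009 = 1006
Option E: s[3]='h'->'e', delta=(5-8)*13^2 mod 1009 = 502, hash=73+502 mod 1009 = 575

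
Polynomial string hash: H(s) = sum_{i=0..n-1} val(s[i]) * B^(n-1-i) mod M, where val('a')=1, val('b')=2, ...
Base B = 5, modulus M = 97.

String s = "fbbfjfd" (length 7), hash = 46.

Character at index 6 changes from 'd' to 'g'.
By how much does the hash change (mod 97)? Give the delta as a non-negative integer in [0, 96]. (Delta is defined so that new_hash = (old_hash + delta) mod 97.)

Answer: 3

Derivation:
Delta formula: (val(new) - val(old)) * B^(n-1-k) mod M
  val('g') - val('d') = 7 - 4 = 3
  B^(n-1-k) = 5^0 mod 97 = 1
  Delta = 3 * 1 mod 97 = 3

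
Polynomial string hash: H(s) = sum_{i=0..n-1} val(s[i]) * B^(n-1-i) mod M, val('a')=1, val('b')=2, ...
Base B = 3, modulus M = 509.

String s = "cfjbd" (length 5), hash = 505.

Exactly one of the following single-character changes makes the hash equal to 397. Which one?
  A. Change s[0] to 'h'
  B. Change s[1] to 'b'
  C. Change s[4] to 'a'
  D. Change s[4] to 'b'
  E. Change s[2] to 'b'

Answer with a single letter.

Option A: s[0]='c'->'h', delta=(8-3)*3^4 mod 509 = 405, hash=505+405 mod 509 = 401
Option B: s[1]='f'->'b', delta=(2-6)*3^3 mod 509 = 401, hash=505+401 mod 509 = 397 <-- target
Option C: s[4]='d'->'a', delta=(1-4)*3^0 mod 509 = 506, hash=505+506 mod 509 = 502
Option D: s[4]='d'->'b', delta=(2-4)*3^0 mod 509 = 507, hash=505+507 mod 509 = 503
Option E: s[2]='j'->'b', delta=(2-10)*3^2 mod 509 = 437, hash=505+437 mod 509 = 433

Answer: B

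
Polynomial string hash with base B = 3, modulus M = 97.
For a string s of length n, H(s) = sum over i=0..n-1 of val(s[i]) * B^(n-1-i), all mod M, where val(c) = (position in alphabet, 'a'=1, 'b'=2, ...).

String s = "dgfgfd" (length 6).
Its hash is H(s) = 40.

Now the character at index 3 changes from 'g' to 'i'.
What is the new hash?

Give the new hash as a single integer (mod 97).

Answer: 58

Derivation:
val('g') = 7, val('i') = 9
Position k = 3, exponent = n-1-k = 2
B^2 mod M = 3^2 mod 97 = 9
Delta = (9 - 7) * 9 mod 97 = 18
New hash = (40 + 18) mod 97 = 58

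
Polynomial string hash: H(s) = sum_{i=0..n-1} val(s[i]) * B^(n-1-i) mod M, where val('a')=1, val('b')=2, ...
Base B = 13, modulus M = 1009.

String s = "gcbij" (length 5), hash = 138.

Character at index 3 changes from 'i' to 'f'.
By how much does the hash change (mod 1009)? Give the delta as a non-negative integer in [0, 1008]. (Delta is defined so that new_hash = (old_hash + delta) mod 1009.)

Answer: 970

Derivation:
Delta formula: (val(new) - val(old)) * B^(n-1-k) mod M
  val('f') - val('i') = 6 - 9 = -3
  B^(n-1-k) = 13^1 mod 1009 = 13
  Delta = -3 * 13 mod 1009 = 970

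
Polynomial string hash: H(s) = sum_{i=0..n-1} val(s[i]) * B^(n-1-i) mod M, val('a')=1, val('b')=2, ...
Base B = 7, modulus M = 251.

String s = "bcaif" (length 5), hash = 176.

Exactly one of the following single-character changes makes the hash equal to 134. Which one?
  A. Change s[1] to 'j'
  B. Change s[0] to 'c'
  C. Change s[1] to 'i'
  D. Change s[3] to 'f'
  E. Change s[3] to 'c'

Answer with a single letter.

Option A: s[1]='c'->'j', delta=(10-3)*7^3 mod 251 = 142, hash=176+142 mod 251 = 67
Option B: s[0]='b'->'c', delta=(3-2)*7^4 mod 251 = 142, hash=176+142 mod 251 = 67
Option C: s[1]='c'->'i', delta=(9-3)*7^3 mod 251 = 50, hash=176+50 mod 251 = 226
Option D: s[3]='i'->'f', delta=(6-9)*7^1 mod 251 = 230, hash=176+230 mod 251 = 155
Option E: s[3]='i'->'c', delta=(3-9)*7^1 mod 251 = 209, hash=176+209 mod 251 = 134 <-- target

Answer: E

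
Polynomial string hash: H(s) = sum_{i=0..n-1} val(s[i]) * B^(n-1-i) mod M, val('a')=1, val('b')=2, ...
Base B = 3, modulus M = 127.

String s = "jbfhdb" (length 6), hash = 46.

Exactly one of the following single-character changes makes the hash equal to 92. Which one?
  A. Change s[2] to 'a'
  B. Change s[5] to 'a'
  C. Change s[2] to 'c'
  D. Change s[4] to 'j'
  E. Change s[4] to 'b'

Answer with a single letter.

Option A: s[2]='f'->'a', delta=(1-6)*3^3 mod 127 = 119, hash=46+119 mod 127 = 38
Option B: s[5]='b'->'a', delta=(1-2)*3^0 mod 127 = 126, hash=46+126 mod 127 = 45
Option C: s[2]='f'->'c', delta=(3-6)*3^3 mod 127 = 46, hash=46+46 mod 127 = 92 <-- target
Option D: s[4]='d'->'j', delta=(10-4)*3^1 mod 127 = 18, hash=46+18 mod 127 = 64
Option E: s[4]='d'->'b', delta=(2-4)*3^1 mod 127 = 121, hash=46+121 mod 127 = 40

Answer: C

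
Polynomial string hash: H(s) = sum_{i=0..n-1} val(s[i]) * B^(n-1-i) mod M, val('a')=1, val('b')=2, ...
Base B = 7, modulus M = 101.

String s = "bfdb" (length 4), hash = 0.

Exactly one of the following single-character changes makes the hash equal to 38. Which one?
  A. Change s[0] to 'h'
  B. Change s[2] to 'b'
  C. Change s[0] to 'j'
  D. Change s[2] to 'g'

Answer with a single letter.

Answer: A

Derivation:
Option A: s[0]='b'->'h', delta=(8-2)*7^3 mod 101 = 38, hash=0+38 mod 101 = 38 <-- target
Option B: s[2]='d'->'b', delta=(2-4)*7^1 mod 101 = 87, hash=0+87 mod 101 = 87
Option C: s[0]='b'->'j', delta=(10-2)*7^3 mod 101 = 17, hash=0+17 mod 101 = 17
Option D: s[2]='d'->'g', delta=(7-4)*7^1 mod 101 = 21, hash=0+21 mod 101 = 21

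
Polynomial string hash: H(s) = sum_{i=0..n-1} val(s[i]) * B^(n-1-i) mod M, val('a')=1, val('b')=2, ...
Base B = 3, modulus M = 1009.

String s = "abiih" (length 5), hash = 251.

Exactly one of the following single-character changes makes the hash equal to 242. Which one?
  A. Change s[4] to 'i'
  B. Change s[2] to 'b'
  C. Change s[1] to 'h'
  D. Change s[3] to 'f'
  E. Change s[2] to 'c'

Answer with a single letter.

Option A: s[4]='h'->'i', delta=(9-8)*3^0 mod 1009 = 1, hash=251+1 mod 1009 = 252
Option B: s[2]='i'->'b', delta=(2-9)*3^2 mod 1009 = 946, hash=251+946 mod 1009 = 188
Option C: s[1]='b'->'h', delta=(8-2)*3^3 mod 1009 = 162, hash=251+162 mod 1009 = 413
Option D: s[3]='i'->'f', delta=(6-9)*3^1 mod 1009 = 1000, hash=251+1000 mod 1009 = 242 <-- target
Option E: s[2]='i'->'c', delta=(3-9)*3^2 mod 1009 = 955, hash=251+955 mod 1009 = 197

Answer: D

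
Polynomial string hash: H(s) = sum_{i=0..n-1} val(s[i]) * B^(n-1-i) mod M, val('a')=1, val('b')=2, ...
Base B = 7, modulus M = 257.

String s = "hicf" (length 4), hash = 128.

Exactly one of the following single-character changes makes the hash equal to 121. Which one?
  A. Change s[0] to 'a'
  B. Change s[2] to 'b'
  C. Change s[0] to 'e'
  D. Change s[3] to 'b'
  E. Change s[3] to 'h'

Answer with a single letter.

Answer: B

Derivation:
Option A: s[0]='h'->'a', delta=(1-8)*7^3 mod 257 = 169, hash=128+169 mod 257 = 40
Option B: s[2]='c'->'b', delta=(2-3)*7^1 mod 257 = 250, hash=128+250 mod 257 = 121 <-- target
Option C: s[0]='h'->'e', delta=(5-8)*7^3 mod 257 = 256, hash=128+256 mod 257 = 127
Option D: s[3]='f'->'b', delta=(2-6)*7^0 mod 257 = 253, hash=128+253 mod 257 = 124
Option E: s[3]='f'->'h', delta=(8-6)*7^0 mod 257 = 2, hash=128+2 mod 257 = 130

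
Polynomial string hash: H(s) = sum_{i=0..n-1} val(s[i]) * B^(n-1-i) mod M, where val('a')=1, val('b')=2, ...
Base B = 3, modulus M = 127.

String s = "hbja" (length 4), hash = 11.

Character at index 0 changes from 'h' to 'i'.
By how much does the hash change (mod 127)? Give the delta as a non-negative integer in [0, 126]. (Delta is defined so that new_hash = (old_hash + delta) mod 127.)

Delta formula: (val(new) - val(old)) * B^(n-1-k) mod M
  val('i') - val('h') = 9 - 8 = 1
  B^(n-1-k) = 3^3 mod 127 = 27
  Delta = 1 * 27 mod 127 = 27

Answer: 27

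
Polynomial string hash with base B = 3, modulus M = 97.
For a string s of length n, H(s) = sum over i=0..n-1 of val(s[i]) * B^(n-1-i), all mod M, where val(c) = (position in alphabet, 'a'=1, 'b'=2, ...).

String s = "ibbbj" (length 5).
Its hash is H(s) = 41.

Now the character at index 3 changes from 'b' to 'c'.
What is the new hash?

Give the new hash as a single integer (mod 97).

Answer: 44

Derivation:
val('b') = 2, val('c') = 3
Position k = 3, exponent = n-1-k = 1
B^1 mod M = 3^1 mod 97 = 3
Delta = (3 - 2) * 3 mod 97 = 3
New hash = (41 + 3) mod 97 = 44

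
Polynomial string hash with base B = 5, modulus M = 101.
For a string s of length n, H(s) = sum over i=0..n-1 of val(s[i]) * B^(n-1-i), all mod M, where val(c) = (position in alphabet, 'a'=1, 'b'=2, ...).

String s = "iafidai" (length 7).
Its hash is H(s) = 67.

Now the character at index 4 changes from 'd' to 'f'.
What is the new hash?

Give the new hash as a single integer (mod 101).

val('d') = 4, val('f') = 6
Position k = 4, exponent = n-1-k = 2
B^2 mod M = 5^2 mod 101 = 25
Delta = (6 - 4) * 25 mod 101 = 50
New hash = (67 + 50) mod 101 = 16

Answer: 16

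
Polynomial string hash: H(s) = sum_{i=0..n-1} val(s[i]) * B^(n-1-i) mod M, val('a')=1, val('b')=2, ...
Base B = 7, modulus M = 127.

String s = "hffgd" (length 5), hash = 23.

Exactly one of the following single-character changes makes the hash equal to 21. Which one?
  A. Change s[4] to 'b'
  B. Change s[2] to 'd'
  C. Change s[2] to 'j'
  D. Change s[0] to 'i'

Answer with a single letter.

Answer: A

Derivation:
Option A: s[4]='d'->'b', delta=(2-4)*7^0 mod 127 = 125, hash=23+125 mod 127 = 21 <-- target
Option B: s[2]='f'->'d', delta=(4-6)*7^2 mod 127 = 29, hash=23+29 mod 127 = 52
Option C: s[2]='f'->'j', delta=(10-6)*7^2 mod 127 = 69, hash=23+69 mod 127 = 92
Option D: s[0]='h'->'i', delta=(9-8)*7^4 mod 127 = 115, hash=23+115 mod 127 = 11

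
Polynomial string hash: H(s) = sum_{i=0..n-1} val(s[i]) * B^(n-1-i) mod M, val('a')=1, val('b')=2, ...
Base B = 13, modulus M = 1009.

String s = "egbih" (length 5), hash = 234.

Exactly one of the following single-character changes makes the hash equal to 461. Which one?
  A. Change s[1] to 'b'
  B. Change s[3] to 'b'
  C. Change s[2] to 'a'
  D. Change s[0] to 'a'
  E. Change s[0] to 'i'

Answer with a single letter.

Option A: s[1]='g'->'b', delta=(2-7)*13^3 mod 1009 = 114, hash=234+114 mod 1009 = 348
Option B: s[3]='i'->'b', delta=(2-9)*13^1 mod 1009 = 918, hash=234+918 mod 1009 = 143
Option C: s[2]='b'->'a', delta=(1-2)*13^2 mod 1009 = 840, hash=234+840 mod 1009 = 65
Option D: s[0]='e'->'a', delta=(1-5)*13^4 mod 1009 = 782, hash=234+782 mod 1009 = 7
Option E: s[0]='e'->'i', delta=(9-5)*13^4 mod 1009 = 227, hash=234+227 mod 1009 = 461 <-- target

Answer: E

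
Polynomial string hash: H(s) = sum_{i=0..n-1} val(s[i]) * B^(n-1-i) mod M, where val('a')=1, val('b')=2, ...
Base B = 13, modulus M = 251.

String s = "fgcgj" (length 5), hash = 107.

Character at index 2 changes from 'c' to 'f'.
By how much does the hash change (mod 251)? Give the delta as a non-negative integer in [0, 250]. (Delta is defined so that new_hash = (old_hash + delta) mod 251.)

Delta formula: (val(new) - val(old)) * B^(n-1-k) mod M
  val('f') - val('c') = 6 - 3 = 3
  B^(n-1-k) = 13^2 mod 251 = 169
  Delta = 3 * 169 mod 251 = 5

Answer: 5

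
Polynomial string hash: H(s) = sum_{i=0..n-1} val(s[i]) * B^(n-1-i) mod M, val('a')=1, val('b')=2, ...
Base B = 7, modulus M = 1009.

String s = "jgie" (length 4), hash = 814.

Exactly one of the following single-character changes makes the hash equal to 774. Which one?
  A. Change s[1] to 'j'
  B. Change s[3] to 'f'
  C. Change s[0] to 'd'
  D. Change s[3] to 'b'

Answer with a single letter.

Answer: C

Derivation:
Option A: s[1]='g'->'j', delta=(10-7)*7^2 mod 1009 = 147, hash=814+147 mod 1009 = 961
Option B: s[3]='e'->'f', delta=(6-5)*7^0 mod 1009 = 1, hash=814+1 mod 1009 = 815
Option C: s[0]='j'->'d', delta=(4-10)*7^3 mod 1009 = 969, hash=814+969 mod 1009 = 774 <-- target
Option D: s[3]='e'->'b', delta=(2-5)*7^0 mod 1009 = 1006, hash=814+1006 mod 1009 = 811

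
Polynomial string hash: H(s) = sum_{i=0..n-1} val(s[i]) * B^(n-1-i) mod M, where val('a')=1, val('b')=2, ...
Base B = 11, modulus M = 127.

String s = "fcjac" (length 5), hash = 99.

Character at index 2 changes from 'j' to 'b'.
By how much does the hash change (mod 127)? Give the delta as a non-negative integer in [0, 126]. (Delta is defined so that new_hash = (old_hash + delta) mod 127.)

Delta formula: (val(new) - val(old)) * B^(n-1-k) mod M
  val('b') - val('j') = 2 - 10 = -8
  B^(n-1-k) = 11^2 mod 127 = 121
  Delta = -8 * 121 mod 127 = 48

Answer: 48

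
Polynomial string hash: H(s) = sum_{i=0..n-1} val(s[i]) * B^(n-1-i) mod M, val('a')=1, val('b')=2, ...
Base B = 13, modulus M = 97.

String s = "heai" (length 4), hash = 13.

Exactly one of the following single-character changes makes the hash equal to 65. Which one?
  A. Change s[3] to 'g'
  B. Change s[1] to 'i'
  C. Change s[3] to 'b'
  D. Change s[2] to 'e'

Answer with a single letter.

Answer: D

Derivation:
Option A: s[3]='i'->'g', delta=(7-9)*13^0 mod 97 = 95, hash=13+95 mod 97 = 11
Option B: s[1]='e'->'i', delta=(9-5)*13^2 mod 97 = 94, hash=13+94 mod 97 = 10
Option C: s[3]='i'->'b', delta=(2-9)*13^0 mod 97 = 90, hash=13+90 mod 97 = 6
Option D: s[2]='a'->'e', delta=(5-1)*13^1 mod 97 = 52, hash=13+52 mod 97 = 65 <-- target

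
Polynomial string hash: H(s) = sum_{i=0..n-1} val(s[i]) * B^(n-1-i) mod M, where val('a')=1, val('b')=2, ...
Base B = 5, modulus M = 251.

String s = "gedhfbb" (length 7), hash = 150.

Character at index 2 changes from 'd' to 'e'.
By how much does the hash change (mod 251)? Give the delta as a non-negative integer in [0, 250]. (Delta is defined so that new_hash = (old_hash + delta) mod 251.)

Delta formula: (val(new) - val(old)) * B^(n-1-k) mod M
  val('e') - val('d') = 5 - 4 = 1
  B^(n-1-k) = 5^4 mod 251 = 123
  Delta = 1 * 123 mod 251 = 123

Answer: 123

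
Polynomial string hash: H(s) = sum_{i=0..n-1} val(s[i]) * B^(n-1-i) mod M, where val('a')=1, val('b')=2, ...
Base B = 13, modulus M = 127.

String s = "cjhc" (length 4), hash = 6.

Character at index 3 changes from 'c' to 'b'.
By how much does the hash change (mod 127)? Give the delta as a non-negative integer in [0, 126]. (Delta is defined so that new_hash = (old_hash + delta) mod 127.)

Answer: 126

Derivation:
Delta formula: (val(new) - val(old)) * B^(n-1-k) mod M
  val('b') - val('c') = 2 - 3 = -1
  B^(n-1-k) = 13^0 mod 127 = 1
  Delta = -1 * 1 mod 127 = 126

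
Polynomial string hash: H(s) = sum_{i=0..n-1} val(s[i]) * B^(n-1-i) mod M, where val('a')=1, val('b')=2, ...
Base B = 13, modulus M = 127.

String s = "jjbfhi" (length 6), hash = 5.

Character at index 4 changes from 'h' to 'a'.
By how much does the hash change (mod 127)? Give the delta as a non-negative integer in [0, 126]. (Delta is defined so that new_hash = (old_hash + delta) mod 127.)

Answer: 36

Derivation:
Delta formula: (val(new) - val(old)) * B^(n-1-k) mod M
  val('a') - val('h') = 1 - 8 = -7
  B^(n-1-k) = 13^1 mod 127 = 13
  Delta = -7 * 13 mod 127 = 36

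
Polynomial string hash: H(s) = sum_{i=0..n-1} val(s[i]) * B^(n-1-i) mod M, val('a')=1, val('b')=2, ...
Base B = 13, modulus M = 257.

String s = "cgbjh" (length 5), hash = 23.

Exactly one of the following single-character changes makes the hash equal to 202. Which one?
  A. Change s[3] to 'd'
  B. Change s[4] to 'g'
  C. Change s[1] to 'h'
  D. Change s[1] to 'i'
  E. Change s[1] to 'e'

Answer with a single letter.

Option A: s[3]='j'->'d', delta=(4-10)*13^1 mod 257 = 179, hash=23+179 mod 257 = 202 <-- target
Option B: s[4]='h'->'g', delta=(7-8)*13^0 mod 257 = 256, hash=23+256 mod 257 = 22
Option C: s[1]='g'->'h', delta=(8-7)*13^3 mod 257 = 141, hash=23+141 mod 257 = 164
Option D: s[1]='g'->'i', delta=(9-7)*13^3 mod 257 = 25, hash=23+25 mod 257 = 48
Option E: s[1]='g'->'e', delta=(5-7)*13^3 mod 257 = 232, hash=23+232 mod 257 = 255

Answer: A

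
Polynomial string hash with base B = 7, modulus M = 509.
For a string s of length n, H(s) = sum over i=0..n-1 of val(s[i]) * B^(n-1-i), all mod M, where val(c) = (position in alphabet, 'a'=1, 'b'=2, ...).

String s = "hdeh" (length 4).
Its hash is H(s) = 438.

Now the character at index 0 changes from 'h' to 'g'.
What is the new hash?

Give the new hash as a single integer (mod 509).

val('h') = 8, val('g') = 7
Position k = 0, exponent = n-1-k = 3
B^3 mod M = 7^3 mod 509 = 343
Delta = (7 - 8) * 343 mod 509 = 166
New hash = (438 + 166) mod 509 = 95

Answer: 95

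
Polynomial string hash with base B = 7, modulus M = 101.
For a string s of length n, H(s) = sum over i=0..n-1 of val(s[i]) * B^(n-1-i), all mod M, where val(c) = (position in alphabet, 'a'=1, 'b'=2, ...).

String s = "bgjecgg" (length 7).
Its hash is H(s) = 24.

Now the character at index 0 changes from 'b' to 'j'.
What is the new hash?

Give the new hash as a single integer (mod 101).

val('b') = 2, val('j') = 10
Position k = 0, exponent = n-1-k = 6
B^6 mod M = 7^6 mod 101 = 85
Delta = (10 - 2) * 85 mod 101 = 74
New hash = (24 + 74) mod 101 = 98

Answer: 98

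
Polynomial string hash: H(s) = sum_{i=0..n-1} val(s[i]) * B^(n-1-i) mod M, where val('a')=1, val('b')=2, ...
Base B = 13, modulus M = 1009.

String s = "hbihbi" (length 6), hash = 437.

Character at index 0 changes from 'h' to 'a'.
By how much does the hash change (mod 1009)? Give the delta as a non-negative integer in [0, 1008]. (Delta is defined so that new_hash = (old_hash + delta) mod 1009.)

Answer: 133

Derivation:
Delta formula: (val(new) - val(old)) * B^(n-1-k) mod M
  val('a') - val('h') = 1 - 8 = -7
  B^(n-1-k) = 13^5 mod 1009 = 990
  Delta = -7 * 990 mod 1009 = 133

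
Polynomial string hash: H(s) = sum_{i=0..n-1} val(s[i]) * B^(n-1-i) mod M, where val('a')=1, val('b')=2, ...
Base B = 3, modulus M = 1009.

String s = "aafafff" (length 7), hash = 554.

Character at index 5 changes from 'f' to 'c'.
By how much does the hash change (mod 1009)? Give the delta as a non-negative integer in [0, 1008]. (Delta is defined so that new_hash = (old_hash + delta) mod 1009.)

Delta formula: (val(new) - val(old)) * B^(n-1-k) mod M
  val('c') - val('f') = 3 - 6 = -3
  B^(n-1-k) = 3^1 mod 1009 = 3
  Delta = -3 * 3 mod 1009 = 1000

Answer: 1000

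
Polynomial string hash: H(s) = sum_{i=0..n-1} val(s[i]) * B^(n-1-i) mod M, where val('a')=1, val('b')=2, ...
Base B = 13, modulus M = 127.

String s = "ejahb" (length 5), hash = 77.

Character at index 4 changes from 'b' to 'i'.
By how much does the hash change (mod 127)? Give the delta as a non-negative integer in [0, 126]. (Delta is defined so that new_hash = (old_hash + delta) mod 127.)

Delta formula: (val(new) - val(old)) * B^(n-1-k) mod M
  val('i') - val('b') = 9 - 2 = 7
  B^(n-1-k) = 13^0 mod 127 = 1
  Delta = 7 * 1 mod 127 = 7

Answer: 7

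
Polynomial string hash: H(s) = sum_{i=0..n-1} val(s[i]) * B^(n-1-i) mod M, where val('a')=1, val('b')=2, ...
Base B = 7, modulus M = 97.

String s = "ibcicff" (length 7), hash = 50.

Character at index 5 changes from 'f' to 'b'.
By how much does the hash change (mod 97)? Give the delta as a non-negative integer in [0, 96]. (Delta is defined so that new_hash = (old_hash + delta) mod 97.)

Delta formula: (val(new) - val(old)) * B^(n-1-k) mod M
  val('b') - val('f') = 2 - 6 = -4
  B^(n-1-k) = 7^1 mod 97 = 7
  Delta = -4 * 7 mod 97 = 69

Answer: 69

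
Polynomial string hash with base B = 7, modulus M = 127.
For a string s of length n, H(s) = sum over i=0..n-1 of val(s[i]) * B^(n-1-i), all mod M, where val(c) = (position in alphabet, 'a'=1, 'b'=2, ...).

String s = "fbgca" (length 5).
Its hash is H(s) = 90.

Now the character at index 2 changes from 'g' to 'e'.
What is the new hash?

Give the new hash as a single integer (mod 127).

Answer: 119

Derivation:
val('g') = 7, val('e') = 5
Position k = 2, exponent = n-1-k = 2
B^2 mod M = 7^2 mod 127 = 49
Delta = (5 - 7) * 49 mod 127 = 29
New hash = (90 + 29) mod 127 = 119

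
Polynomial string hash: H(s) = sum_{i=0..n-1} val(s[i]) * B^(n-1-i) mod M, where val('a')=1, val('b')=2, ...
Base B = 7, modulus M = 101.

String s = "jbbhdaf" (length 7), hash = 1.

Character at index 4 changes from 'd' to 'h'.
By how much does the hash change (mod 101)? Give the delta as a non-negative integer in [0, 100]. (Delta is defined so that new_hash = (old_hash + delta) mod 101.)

Answer: 95

Derivation:
Delta formula: (val(new) - val(old)) * B^(n-1-k) mod M
  val('h') - val('d') = 8 - 4 = 4
  B^(n-1-k) = 7^2 mod 101 = 49
  Delta = 4 * 49 mod 101 = 95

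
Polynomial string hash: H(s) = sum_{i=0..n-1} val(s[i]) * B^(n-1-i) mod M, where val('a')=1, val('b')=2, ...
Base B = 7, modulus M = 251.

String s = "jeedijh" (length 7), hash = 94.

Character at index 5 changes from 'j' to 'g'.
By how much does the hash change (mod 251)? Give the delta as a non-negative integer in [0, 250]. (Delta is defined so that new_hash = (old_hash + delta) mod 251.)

Answer: 230

Derivation:
Delta formula: (val(new) - val(old)) * B^(n-1-k) mod M
  val('g') - val('j') = 7 - 10 = -3
  B^(n-1-k) = 7^1 mod 251 = 7
  Delta = -3 * 7 mod 251 = 230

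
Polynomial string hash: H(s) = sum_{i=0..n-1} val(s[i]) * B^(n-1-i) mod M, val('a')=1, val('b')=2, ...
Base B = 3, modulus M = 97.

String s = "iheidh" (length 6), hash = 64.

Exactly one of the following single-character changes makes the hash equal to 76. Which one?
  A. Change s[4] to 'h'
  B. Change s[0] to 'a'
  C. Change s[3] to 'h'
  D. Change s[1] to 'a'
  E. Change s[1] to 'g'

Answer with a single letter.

Option A: s[4]='d'->'h', delta=(8-4)*3^1 mod 97 = 12, hash=64+12 mod 97 = 76 <-- target
Option B: s[0]='i'->'a', delta=(1-9)*3^5 mod 97 = 93, hash=64+93 mod 97 = 60
Option C: s[3]='i'->'h', delta=(8-9)*3^2 mod 97 = 88, hash=64+88 mod 97 = 55
Option D: s[1]='h'->'a', delta=(1-8)*3^4 mod 97 = 15, hash=64+15 mod 97 = 79
Option E: s[1]='h'->'g', delta=(7-8)*3^4 mod 97 = 16, hash=64+16 mod 97 = 80

Answer: A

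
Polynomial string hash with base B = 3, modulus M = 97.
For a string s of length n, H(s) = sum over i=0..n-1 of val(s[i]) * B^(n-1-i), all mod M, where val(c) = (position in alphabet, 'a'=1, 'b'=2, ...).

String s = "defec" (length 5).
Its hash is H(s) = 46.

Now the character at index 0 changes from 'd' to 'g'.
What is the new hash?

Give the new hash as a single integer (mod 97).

val('d') = 4, val('g') = 7
Position k = 0, exponent = n-1-k = 4
B^4 mod M = 3^4 mod 97 = 81
Delta = (7 - 4) * 81 mod 97 = 49
New hash = (46 + 49) mod 97 = 95

Answer: 95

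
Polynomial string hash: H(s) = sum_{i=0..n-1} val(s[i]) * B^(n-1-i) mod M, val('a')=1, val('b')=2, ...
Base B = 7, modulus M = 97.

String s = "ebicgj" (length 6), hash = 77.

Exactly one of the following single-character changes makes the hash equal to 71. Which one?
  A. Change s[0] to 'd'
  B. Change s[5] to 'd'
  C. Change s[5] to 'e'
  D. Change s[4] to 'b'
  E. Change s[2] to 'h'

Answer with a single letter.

Answer: B

Derivation:
Option A: s[0]='e'->'d', delta=(4-5)*7^5 mod 97 = 71, hash=77+71 mod 97 = 51
Option B: s[5]='j'->'d', delta=(4-10)*7^0 mod 97 = 91, hash=77+91 mod 97 = 71 <-- target
Option C: s[5]='j'->'e', delta=(5-10)*7^0 mod 97 = 92, hash=77+92 mod 97 = 72
Option D: s[4]='g'->'b', delta=(2-7)*7^1 mod 97 = 62, hash=77+62 mod 97 = 42
Option E: s[2]='i'->'h', delta=(8-9)*7^3 mod 97 = 45, hash=77+45 mod 97 = 25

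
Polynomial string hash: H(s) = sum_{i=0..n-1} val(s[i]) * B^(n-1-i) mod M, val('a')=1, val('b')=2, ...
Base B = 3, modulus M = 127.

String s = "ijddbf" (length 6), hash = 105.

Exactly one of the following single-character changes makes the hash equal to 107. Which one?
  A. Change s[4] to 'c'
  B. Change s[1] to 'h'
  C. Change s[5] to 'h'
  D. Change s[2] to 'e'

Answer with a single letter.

Answer: C

Derivation:
Option A: s[4]='b'->'c', delta=(3-2)*3^1 mod 127 = 3, hash=105+3 mod 127 = 108
Option B: s[1]='j'->'h', delta=(8-10)*3^4 mod 127 = 92, hash=105+92 mod 127 = 70
Option C: s[5]='f'->'h', delta=(8-6)*3^0 mod 127 = 2, hash=105+2 mod 127 = 107 <-- target
Option D: s[2]='d'->'e', delta=(5-4)*3^3 mod 127 = 27, hash=105+27 mod 127 = 5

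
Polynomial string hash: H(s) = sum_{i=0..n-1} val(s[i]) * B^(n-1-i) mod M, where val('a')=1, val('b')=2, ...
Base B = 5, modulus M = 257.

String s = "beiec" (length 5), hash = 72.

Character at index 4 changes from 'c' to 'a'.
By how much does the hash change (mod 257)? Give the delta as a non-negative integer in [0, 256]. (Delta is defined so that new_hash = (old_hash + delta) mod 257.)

Delta formula: (val(new) - val(old)) * B^(n-1-k) mod M
  val('a') - val('c') = 1 - 3 = -2
  B^(n-1-k) = 5^0 mod 257 = 1
  Delta = -2 * 1 mod 257 = 255

Answer: 255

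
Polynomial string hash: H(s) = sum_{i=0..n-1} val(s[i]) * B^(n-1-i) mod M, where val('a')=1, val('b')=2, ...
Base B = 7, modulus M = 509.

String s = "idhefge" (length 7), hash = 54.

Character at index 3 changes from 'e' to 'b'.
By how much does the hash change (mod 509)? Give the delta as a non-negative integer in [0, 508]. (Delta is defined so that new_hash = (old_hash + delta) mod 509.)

Answer: 498

Derivation:
Delta formula: (val(new) - val(old)) * B^(n-1-k) mod M
  val('b') - val('e') = 2 - 5 = -3
  B^(n-1-k) = 7^3 mod 509 = 343
  Delta = -3 * 343 mod 509 = 498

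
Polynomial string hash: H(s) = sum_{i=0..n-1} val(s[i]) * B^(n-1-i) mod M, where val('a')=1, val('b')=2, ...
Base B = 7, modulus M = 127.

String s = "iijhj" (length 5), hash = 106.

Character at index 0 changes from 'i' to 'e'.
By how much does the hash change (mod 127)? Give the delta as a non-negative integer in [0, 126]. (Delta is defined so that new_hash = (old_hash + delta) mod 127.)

Answer: 48

Derivation:
Delta formula: (val(new) - val(old)) * B^(n-1-k) mod M
  val('e') - val('i') = 5 - 9 = -4
  B^(n-1-k) = 7^4 mod 127 = 115
  Delta = -4 * 115 mod 127 = 48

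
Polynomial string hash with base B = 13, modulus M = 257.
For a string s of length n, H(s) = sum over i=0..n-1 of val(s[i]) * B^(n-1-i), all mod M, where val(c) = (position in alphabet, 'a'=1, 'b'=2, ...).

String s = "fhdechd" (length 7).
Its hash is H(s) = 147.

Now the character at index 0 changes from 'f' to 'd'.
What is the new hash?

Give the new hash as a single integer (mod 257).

val('f') = 6, val('d') = 4
Position k = 0, exponent = n-1-k = 6
B^6 mod M = 13^6 mod 257 = 92
Delta = (4 - 6) * 92 mod 257 = 73
New hash = (147 + 73) mod 257 = 220

Answer: 220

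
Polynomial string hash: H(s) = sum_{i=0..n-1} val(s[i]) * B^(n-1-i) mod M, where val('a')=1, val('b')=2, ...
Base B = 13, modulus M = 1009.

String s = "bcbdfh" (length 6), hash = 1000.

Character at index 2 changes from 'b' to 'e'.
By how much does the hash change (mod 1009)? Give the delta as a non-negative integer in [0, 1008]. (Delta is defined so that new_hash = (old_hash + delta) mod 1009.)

Delta formula: (val(new) - val(old)) * B^(n-1-k) mod M
  val('e') - val('b') = 5 - 2 = 3
  B^(n-1-k) = 13^3 mod 1009 = 179
  Delta = 3 * 179 mod 1009 = 537

Answer: 537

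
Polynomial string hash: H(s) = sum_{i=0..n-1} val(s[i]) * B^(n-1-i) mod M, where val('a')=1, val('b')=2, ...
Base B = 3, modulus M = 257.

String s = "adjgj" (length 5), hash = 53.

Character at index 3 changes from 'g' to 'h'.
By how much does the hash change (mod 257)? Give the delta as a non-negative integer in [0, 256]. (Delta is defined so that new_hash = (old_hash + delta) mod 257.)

Delta formula: (val(new) - val(old)) * B^(n-1-k) mod M
  val('h') - val('g') = 8 - 7 = 1
  B^(n-1-k) = 3^1 mod 257 = 3
  Delta = 1 * 3 mod 257 = 3

Answer: 3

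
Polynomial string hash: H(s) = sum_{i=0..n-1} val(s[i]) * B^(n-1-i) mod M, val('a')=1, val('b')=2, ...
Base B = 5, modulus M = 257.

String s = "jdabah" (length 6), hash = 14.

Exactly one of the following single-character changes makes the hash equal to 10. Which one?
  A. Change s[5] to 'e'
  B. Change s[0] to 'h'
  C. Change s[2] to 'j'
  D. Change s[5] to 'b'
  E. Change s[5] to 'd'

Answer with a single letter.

Answer: E

Derivation:
Option A: s[5]='h'->'e', delta=(5-8)*5^0 mod 257 = 254, hash=14+254 mod 257 = 11
Option B: s[0]='j'->'h', delta=(8-10)*5^5 mod 257 = 175, hash=14+175 mod 257 = 189
Option C: s[2]='a'->'j', delta=(10-1)*5^3 mod 257 = 97, hash=14+97 mod 257 = 111
Option D: s[5]='h'->'b', delta=(2-8)*5^0 mod 257 = 251, hash=14+251 mod 257 = 8
Option E: s[5]='h'->'d', delta=(4-8)*5^0 mod 257 = 253, hash=14+253 mod 257 = 10 <-- target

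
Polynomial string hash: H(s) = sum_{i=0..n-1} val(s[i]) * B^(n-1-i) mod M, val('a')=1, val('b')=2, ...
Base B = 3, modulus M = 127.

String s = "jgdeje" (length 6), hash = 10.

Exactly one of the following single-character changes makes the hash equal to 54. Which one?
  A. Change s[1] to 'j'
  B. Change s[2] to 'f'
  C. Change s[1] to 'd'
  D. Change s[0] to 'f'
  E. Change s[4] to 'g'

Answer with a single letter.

Option A: s[1]='g'->'j', delta=(10-7)*3^4 mod 127 = 116, hash=10+116 mod 127 = 126
Option B: s[2]='d'->'f', delta=(6-4)*3^3 mod 127 = 54, hash=10+54 mod 127 = 64
Option C: s[1]='g'->'d', delta=(4-7)*3^4 mod 127 = 11, hash=10+11 mod 127 = 21
Option D: s[0]='j'->'f', delta=(6-10)*3^5 mod 127 = 44, hash=10+44 mod 127 = 54 <-- target
Option E: s[4]='j'->'g', delta=(7-10)*3^1 mod 127 = 118, hash=10+118 mod 127 = 1

Answer: D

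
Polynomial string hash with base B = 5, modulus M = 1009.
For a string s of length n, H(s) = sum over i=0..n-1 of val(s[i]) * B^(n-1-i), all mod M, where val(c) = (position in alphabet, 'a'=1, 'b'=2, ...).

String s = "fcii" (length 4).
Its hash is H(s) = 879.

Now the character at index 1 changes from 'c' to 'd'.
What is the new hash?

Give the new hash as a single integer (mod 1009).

Answer: 904

Derivation:
val('c') = 3, val('d') = 4
Position k = 1, exponent = n-1-k = 2
B^2 mod M = 5^2 mod 1009 = 25
Delta = (4 - 3) * 25 mod 1009 = 25
New hash = (879 + 25) mod 1009 = 904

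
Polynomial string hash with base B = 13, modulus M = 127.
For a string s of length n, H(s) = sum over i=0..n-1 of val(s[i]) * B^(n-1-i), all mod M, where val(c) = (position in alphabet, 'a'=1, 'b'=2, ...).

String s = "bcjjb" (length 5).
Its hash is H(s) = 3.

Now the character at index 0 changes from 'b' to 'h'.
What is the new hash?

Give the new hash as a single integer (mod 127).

Answer: 46

Derivation:
val('b') = 2, val('h') = 8
Position k = 0, exponent = n-1-k = 4
B^4 mod M = 13^4 mod 127 = 113
Delta = (8 - 2) * 113 mod 127 = 43
New hash = (3 + 43) mod 127 = 46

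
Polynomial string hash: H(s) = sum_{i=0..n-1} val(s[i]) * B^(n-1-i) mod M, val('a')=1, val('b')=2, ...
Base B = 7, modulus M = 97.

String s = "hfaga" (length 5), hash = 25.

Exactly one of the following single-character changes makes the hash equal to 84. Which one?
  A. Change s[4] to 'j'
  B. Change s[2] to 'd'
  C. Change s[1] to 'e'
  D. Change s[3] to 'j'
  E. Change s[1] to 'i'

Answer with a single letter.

Answer: E

Derivation:
Option A: s[4]='a'->'j', delta=(10-1)*7^0 mod 97 = 9, hash=25+9 mod 97 = 34
Option B: s[2]='a'->'d', delta=(4-1)*7^2 mod 97 = 50, hash=25+50 mod 97 = 75
Option C: s[1]='f'->'e', delta=(5-6)*7^3 mod 97 = 45, hash=25+45 mod 97 = 70
Option D: s[3]='g'->'j', delta=(10-7)*7^1 mod 97 = 21, hash=25+21 mod 97 = 46
Option E: s[1]='f'->'i', delta=(9-6)*7^3 mod 97 = 59, hash=25+59 mod 97 = 84 <-- target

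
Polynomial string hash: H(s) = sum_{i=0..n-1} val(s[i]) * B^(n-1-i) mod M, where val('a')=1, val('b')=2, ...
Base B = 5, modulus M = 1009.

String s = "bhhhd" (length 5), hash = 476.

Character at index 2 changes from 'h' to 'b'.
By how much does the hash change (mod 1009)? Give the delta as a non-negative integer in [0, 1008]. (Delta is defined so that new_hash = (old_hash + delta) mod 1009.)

Answer: 859

Derivation:
Delta formula: (val(new) - val(old)) * B^(n-1-k) mod M
  val('b') - val('h') = 2 - 8 = -6
  B^(n-1-k) = 5^2 mod 1009 = 25
  Delta = -6 * 25 mod 1009 = 859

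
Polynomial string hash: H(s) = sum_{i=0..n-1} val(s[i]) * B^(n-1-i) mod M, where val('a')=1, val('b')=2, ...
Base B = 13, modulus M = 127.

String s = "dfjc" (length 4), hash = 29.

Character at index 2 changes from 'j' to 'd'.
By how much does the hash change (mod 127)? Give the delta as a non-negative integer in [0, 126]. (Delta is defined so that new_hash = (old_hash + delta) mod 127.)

Answer: 49

Derivation:
Delta formula: (val(new) - val(old)) * B^(n-1-k) mod M
  val('d') - val('j') = 4 - 10 = -6
  B^(n-1-k) = 13^1 mod 127 = 13
  Delta = -6 * 13 mod 127 = 49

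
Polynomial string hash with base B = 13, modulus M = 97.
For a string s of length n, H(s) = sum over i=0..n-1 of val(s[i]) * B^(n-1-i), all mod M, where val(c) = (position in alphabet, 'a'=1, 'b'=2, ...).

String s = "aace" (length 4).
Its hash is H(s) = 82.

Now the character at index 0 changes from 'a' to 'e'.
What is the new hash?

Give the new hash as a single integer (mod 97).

val('a') = 1, val('e') = 5
Position k = 0, exponent = n-1-k = 3
B^3 mod M = 13^3 mod 97 = 63
Delta = (5 - 1) * 63 mod 97 = 58
New hash = (82 + 58) mod 97 = 43

Answer: 43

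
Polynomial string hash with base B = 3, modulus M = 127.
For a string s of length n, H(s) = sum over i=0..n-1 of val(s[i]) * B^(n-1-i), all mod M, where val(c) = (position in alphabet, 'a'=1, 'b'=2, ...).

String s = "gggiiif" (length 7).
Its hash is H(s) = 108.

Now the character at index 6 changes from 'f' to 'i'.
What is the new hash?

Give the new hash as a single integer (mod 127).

Answer: 111

Derivation:
val('f') = 6, val('i') = 9
Position k = 6, exponent = n-1-k = 0
B^0 mod M = 3^0 mod 127 = 1
Delta = (9 - 6) * 1 mod 127 = 3
New hash = (108 + 3) mod 127 = 111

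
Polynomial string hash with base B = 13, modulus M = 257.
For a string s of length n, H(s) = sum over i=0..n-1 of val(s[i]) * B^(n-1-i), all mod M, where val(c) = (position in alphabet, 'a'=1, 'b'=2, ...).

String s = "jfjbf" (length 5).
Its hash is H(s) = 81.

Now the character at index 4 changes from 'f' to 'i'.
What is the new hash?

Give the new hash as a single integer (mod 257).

Answer: 84

Derivation:
val('f') = 6, val('i') = 9
Position k = 4, exponent = n-1-k = 0
B^0 mod M = 13^0 mod 257 = 1
Delta = (9 - 6) * 1 mod 257 = 3
New hash = (81 + 3) mod 257 = 84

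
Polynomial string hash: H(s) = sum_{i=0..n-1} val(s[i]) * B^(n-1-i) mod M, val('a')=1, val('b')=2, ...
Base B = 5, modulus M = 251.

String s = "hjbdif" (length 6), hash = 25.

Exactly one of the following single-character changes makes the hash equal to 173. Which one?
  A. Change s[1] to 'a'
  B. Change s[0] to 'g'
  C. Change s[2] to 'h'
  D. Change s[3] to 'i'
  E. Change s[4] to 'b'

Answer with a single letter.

Answer: A

Derivation:
Option A: s[1]='j'->'a', delta=(1-10)*5^4 mod 251 = 148, hash=25+148 mod 251 = 173 <-- target
Option B: s[0]='h'->'g', delta=(7-8)*5^5 mod 251 = 138, hash=25+138 mod 251 = 163
Option C: s[2]='b'->'h', delta=(8-2)*5^3 mod 251 = 248, hash=25+248 mod 251 = 22
Option D: s[3]='d'->'i', delta=(9-4)*5^2 mod 251 = 125, hash=25+125 mod 251 = 150
Option E: s[4]='i'->'b', delta=(2-9)*5^1 mod 251 = 216, hash=25+216 mod 251 = 241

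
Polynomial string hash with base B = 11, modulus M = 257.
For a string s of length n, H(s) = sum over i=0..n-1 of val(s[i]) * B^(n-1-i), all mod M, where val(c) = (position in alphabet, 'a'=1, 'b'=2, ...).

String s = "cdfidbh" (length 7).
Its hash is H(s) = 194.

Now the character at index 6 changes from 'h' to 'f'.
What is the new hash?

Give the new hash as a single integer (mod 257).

val('h') = 8, val('f') = 6
Position k = 6, exponent = n-1-k = 0
B^0 mod M = 11^0 mod 257 = 1
Delta = (6 - 8) * 1 mod 257 = 255
New hash = (194 + 255) mod 257 = 192

Answer: 192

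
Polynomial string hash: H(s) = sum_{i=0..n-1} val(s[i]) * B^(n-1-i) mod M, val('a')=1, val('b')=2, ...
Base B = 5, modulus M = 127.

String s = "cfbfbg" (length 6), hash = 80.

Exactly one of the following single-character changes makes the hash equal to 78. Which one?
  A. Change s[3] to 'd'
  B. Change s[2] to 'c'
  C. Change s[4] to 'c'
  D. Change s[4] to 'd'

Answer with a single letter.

Option A: s[3]='f'->'d', delta=(4-6)*5^2 mod 127 = 77, hash=80+77 mod 127 = 30
Option B: s[2]='b'->'c', delta=(3-2)*5^3 mod 127 = 125, hash=80+125 mod 127 = 78 <-- target
Option C: s[4]='b'->'c', delta=(3-2)*5^1 mod 127 = 5, hash=80+5 mod 127 = 85
Option D: s[4]='b'->'d', delta=(4-2)*5^1 mod 127 = 10, hash=80+10 mod 127 = 90

Answer: B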